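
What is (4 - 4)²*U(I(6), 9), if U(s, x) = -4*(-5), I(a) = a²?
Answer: 0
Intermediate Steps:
U(s, x) = 20
(4 - 4)²*U(I(6), 9) = (4 - 4)²*20 = 0²*20 = 0*20 = 0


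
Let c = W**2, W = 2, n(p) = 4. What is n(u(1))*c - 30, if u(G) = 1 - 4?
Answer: -14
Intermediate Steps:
u(G) = -3
c = 4 (c = 2**2 = 4)
n(u(1))*c - 30 = 4*4 - 30 = 16 - 30 = -14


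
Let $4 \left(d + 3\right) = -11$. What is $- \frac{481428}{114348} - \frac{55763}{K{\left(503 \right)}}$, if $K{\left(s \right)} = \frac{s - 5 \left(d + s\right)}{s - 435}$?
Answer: $\frac{144213186517}{75593557} \approx 1907.7$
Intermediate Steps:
$d = - \frac{23}{4}$ ($d = -3 + \frac{1}{4} \left(-11\right) = -3 - \frac{11}{4} = - \frac{23}{4} \approx -5.75$)
$K{\left(s \right)} = \frac{\frac{115}{4} - 4 s}{-435 + s}$ ($K{\left(s \right)} = \frac{s - 5 \left(- \frac{23}{4} + s\right)}{s - 435} = \frac{s - \left(- \frac{115}{4} + 5 s\right)}{-435 + s} = \frac{\frac{115}{4} - 4 s}{-435 + s}$)
$- \frac{481428}{114348} - \frac{55763}{K{\left(503 \right)}} = - \frac{481428}{114348} - \frac{55763}{\frac{1}{4} \frac{1}{-435 + 503} \left(115 - 8048\right)} = \left(-481428\right) \frac{1}{114348} - \frac{55763}{\frac{1}{4} \cdot \frac{1}{68} \left(115 - 8048\right)} = - \frac{40119}{9529} - \frac{55763}{\frac{1}{4} \cdot \frac{1}{68} \left(-7933\right)} = - \frac{40119}{9529} - \frac{55763}{- \frac{7933}{272}} = - \frac{40119}{9529} - - \frac{15167536}{7933} = - \frac{40119}{9529} + \frac{15167536}{7933} = \frac{144213186517}{75593557}$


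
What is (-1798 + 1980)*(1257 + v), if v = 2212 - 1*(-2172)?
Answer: 1026662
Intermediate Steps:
v = 4384 (v = 2212 + 2172 = 4384)
(-1798 + 1980)*(1257 + v) = (-1798 + 1980)*(1257 + 4384) = 182*5641 = 1026662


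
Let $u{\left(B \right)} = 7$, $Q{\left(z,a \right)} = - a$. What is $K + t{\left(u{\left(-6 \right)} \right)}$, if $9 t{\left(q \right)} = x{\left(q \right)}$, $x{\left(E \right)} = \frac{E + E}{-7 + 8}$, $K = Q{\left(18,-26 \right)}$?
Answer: $\frac{248}{9} \approx 27.556$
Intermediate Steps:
$K = 26$ ($K = \left(-1\right) \left(-26\right) = 26$)
$x{\left(E \right)} = 2 E$ ($x{\left(E \right)} = \frac{2 E}{1} = 2 E 1 = 2 E$)
$t{\left(q \right)} = \frac{2 q}{9}$
$K + t{\left(u{\left(-6 \right)} \right)} = 26 + \frac{2}{9} \cdot 7 = 26 + \frac{14}{9} = \frac{248}{9}$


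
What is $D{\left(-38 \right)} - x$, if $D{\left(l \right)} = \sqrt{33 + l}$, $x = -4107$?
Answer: $4107 + i \sqrt{5} \approx 4107.0 + 2.2361 i$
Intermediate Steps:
$D{\left(-38 \right)} - x = \sqrt{33 - 38} - -4107 = \sqrt{-5} + 4107 = i \sqrt{5} + 4107 = 4107 + i \sqrt{5}$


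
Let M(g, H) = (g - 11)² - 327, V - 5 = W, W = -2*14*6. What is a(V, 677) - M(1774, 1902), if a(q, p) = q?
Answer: -3108005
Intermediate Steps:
W = -168 (W = -28*6 = -168)
V = -163 (V = 5 - 168 = -163)
M(g, H) = -327 + (-11 + g)² (M(g, H) = (-11 + g)² - 327 = -327 + (-11 + g)²)
a(V, 677) - M(1774, 1902) = -163 - (-327 + (-11 + 1774)²) = -163 - (-327 + 1763²) = -163 - (-327 + 3108169) = -163 - 1*3107842 = -163 - 3107842 = -3108005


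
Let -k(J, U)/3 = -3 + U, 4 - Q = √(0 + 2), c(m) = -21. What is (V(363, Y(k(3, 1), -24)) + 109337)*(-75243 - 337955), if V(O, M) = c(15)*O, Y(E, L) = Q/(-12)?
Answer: -42028021372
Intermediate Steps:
Q = 4 - √2 (Q = 4 - √(0 + 2) = 4 - √2 ≈ 2.5858)
k(J, U) = 9 - 3*U (k(J, U) = -3*(-3 + U) = 9 - 3*U)
Y(E, L) = -⅓ + √2/12 (Y(E, L) = (4 - √2)/(-12) = (4 - √2)*(-1/12) = -⅓ + √2/12)
V(O, M) = -21*O
(V(363, Y(k(3, 1), -24)) + 109337)*(-75243 - 337955) = (-21*363 + 109337)*(-75243 - 337955) = (-7623 + 109337)*(-413198) = 101714*(-413198) = -42028021372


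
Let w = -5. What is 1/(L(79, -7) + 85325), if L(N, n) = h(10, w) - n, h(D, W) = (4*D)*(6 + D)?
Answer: 1/85972 ≈ 1.1632e-5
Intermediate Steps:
h(D, W) = 4*D*(6 + D)
L(N, n) = 640 - n (L(N, n) = 4*10*(6 + 10) - n = 4*10*16 - n = 640 - n)
1/(L(79, -7) + 85325) = 1/((640 - 1*(-7)) + 85325) = 1/((640 + 7) + 85325) = 1/(647 + 85325) = 1/85972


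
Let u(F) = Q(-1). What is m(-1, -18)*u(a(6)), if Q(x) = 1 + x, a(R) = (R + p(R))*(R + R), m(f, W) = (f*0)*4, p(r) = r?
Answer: 0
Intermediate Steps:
m(f, W) = 0 (m(f, W) = 0*4 = 0)
a(R) = 4*R² (a(R) = (R + R)*(R + R) = (2*R)*(2*R) = 4*R²)
u(F) = 0 (u(F) = 1 - 1 = 0)
m(-1, -18)*u(a(6)) = 0*0 = 0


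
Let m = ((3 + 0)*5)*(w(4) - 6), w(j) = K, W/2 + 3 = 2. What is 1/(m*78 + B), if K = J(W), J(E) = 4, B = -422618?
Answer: -1/424958 ≈ -2.3532e-6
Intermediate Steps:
W = -2 (W = -6 + 2*2 = -6 + 4 = -2)
K = 4
w(j) = 4
m = -30 (m = ((3 + 0)*5)*(4 - 6) = (3*5)*(-2) = 15*(-2) = -30)
1/(m*78 + B) = 1/(-30*78 - 422618) = 1/(-2340 - 422618) = 1/(-424958) = -1/424958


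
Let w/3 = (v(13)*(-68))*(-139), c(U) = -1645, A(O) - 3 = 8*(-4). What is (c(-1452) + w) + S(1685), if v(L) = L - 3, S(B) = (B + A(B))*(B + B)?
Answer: 5862635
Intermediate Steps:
A(O) = -29 (A(O) = 3 + 8*(-4) = 3 - 32 = -29)
S(B) = 2*B*(-29 + B) (S(B) = (B - 29)*(B + B) = (-29 + B)*(2*B) = 2*B*(-29 + B))
v(L) = -3 + L
w = 283560 (w = 3*(((-3 + 13)*(-68))*(-139)) = 3*((10*(-68))*(-139)) = 3*(-680*(-139)) = 3*94520 = 283560)
(c(-1452) + w) + S(1685) = (-1645 + 283560) + 2*1685*(-29 + 1685) = 281915 + 2*1685*1656 = 281915 + 5580720 = 5862635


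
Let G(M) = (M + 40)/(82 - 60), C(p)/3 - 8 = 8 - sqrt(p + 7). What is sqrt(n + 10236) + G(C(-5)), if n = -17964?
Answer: 4 - 3*sqrt(2)/22 + 4*I*sqrt(483) ≈ 3.8072 + 87.909*I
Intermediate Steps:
C(p) = 48 - 3*sqrt(7 + p) (C(p) = 24 + 3*(8 - sqrt(p + 7)) = 24 + 3*(8 - sqrt(7 + p)) = 24 + (24 - 3*sqrt(7 + p)) = 48 - 3*sqrt(7 + p))
G(M) = 20/11 + M/22 (G(M) = (40 + M)/22 = (40 + M)*(1/22) = 20/11 + M/22)
sqrt(n + 10236) + G(C(-5)) = sqrt(-17964 + 10236) + (20/11 + (48 - 3*sqrt(7 - 5))/22) = sqrt(-7728) + (20/11 + (48 - 3*sqrt(2))/22) = 4*I*sqrt(483) + (20/11 + (24/11 - 3*sqrt(2)/22)) = 4*I*sqrt(483) + (4 - 3*sqrt(2)/22) = 4 - 3*sqrt(2)/22 + 4*I*sqrt(483)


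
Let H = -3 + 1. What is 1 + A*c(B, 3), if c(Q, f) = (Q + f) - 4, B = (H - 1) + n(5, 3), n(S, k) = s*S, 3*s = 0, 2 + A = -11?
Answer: 53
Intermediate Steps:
A = -13 (A = -2 - 11 = -13)
s = 0 (s = (1/3)*0 = 0)
n(S, k) = 0 (n(S, k) = 0*S = 0)
H = -2
B = -3 (B = (-2 - 1) + 0 = -3 + 0 = -3)
c(Q, f) = -4 + Q + f
1 + A*c(B, 3) = 1 - 13*(-4 - 3 + 3) = 1 - 13*(-4) = 1 + 52 = 53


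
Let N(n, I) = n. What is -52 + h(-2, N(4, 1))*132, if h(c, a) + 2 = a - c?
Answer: 476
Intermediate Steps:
h(c, a) = -2 + a - c (h(c, a) = -2 + (a - c) = -2 + a - c)
-52 + h(-2, N(4, 1))*132 = -52 + (-2 + 4 - 1*(-2))*132 = -52 + (-2 + 4 + 2)*132 = -52 + 4*132 = -52 + 528 = 476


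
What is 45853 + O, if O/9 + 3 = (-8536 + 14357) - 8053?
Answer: 25738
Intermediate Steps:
O = -20115 (O = -27 + 9*((-8536 + 14357) - 8053) = -27 + 9*(5821 - 8053) = -27 + 9*(-2232) = -27 - 20088 = -20115)
45853 + O = 45853 - 20115 = 25738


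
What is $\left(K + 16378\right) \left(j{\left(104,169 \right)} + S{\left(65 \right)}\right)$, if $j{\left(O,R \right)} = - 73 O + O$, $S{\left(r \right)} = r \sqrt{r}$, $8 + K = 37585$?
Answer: $-404015040 + 3507075 \sqrt{65} \approx -3.7574 \cdot 10^{8}$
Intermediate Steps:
$K = 37577$ ($K = -8 + 37585 = 37577$)
$S{\left(r \right)} = r^{\frac{3}{2}}$
$j{\left(O,R \right)} = - 72 O$
$\left(K + 16378\right) \left(j{\left(104,169 \right)} + S{\left(65 \right)}\right) = \left(37577 + 16378\right) \left(\left(-72\right) 104 + 65^{\frac{3}{2}}\right) = 53955 \left(-7488 + 65 \sqrt{65}\right) = -404015040 + 3507075 \sqrt{65}$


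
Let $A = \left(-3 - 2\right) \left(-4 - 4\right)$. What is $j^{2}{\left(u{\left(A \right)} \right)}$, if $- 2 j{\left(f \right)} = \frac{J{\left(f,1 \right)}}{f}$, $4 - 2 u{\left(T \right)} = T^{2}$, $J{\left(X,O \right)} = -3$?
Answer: $\frac{1}{283024} \approx 3.5333 \cdot 10^{-6}$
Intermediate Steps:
$A = 40$ ($A = \left(-5\right) \left(-8\right) = 40$)
$u{\left(T \right)} = 2 - \frac{T^{2}}{2}$
$j{\left(f \right)} = \frac{3}{2 f}$ ($j{\left(f \right)} = - \frac{\left(-3\right) \frac{1}{f}}{2} = \frac{3}{2 f}$)
$j^{2}{\left(u{\left(A \right)} \right)} = \left(\frac{3}{2 \left(2 - \frac{40^{2}}{2}\right)}\right)^{2} = \left(\frac{3}{2 \left(2 - 800\right)}\right)^{2} = \left(\frac{3}{2 \left(-798\right)}\right)^{2} = \left(\frac{3}{2} \left(- \frac{1}{798}\right)\right)^{2} = \left(- \frac{1}{532}\right)^{2} = \frac{1}{283024}$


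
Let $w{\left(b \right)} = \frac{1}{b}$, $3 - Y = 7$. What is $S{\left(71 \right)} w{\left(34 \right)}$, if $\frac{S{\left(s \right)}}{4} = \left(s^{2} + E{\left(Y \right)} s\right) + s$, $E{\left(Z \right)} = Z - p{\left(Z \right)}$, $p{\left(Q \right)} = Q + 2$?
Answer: $\frac{9940}{17} \approx 584.71$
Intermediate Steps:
$Y = -4$ ($Y = 3 - 7 = -4$)
$p{\left(Q \right)} = 2 + Q$
$E{\left(Z \right)} = -2$ ($E{\left(Z \right)} = Z - \left(2 + Z\right) = -2$)
$S{\left(s \right)} = - 4 s + 4 s^{2}$ ($S{\left(s \right)} = 4 \left(\left(s^{2} - 2 s\right) + s\right) = 4 \left(s^{2} - s\right) = - 4 s + 4 s^{2}$)
$S{\left(71 \right)} w{\left(34 \right)} = \frac{4 \cdot 71 \left(-1 + 71\right)}{34} = 4 \cdot 71 \cdot 70 \cdot \frac{1}{34} = 19880 \cdot \frac{1}{34} = \frac{9940}{17}$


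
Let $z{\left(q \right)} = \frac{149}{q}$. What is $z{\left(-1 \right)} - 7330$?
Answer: $-7479$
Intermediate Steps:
$z{\left(-1 \right)} - 7330 = \frac{149}{-1} - 7330 = 149 \left(-1\right) - 7330 = -149 - 7330 = -7479$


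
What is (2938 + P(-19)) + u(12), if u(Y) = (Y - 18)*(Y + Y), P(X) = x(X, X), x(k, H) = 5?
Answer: 2799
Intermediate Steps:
P(X) = 5
u(Y) = 2*Y*(-18 + Y) (u(Y) = (-18 + Y)*(2*Y) = 2*Y*(-18 + Y))
(2938 + P(-19)) + u(12) = (2938 + 5) + 2*12*(-18 + 12) = 2943 + 2*12*(-6) = 2943 - 144 = 2799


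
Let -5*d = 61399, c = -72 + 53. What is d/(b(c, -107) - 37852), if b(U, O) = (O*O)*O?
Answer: 61399/6314475 ≈ 0.0097235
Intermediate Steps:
c = -19
b(U, O) = O³ (b(U, O) = O²*O = O³)
d = -61399/5 (d = -⅕*61399 = -61399/5 ≈ -12280.)
d/(b(c, -107) - 37852) = -61399/(5*((-107)³ - 37852)) = -61399/(5*(-1225043 - 37852)) = -61399/5/(-1262895) = -61399/5*(-1/1262895) = 61399/6314475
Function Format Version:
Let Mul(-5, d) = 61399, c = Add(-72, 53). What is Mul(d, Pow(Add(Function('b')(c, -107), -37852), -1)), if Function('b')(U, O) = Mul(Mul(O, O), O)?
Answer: Rational(61399, 6314475) ≈ 0.0097235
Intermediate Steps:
c = -19
Function('b')(U, O) = Pow(O, 3) (Function('b')(U, O) = Mul(Pow(O, 2), O) = Pow(O, 3))
d = Rational(-61399, 5) (d = Mul(Rational(-1, 5), 61399) = Rational(-61399, 5) ≈ -12280.)
Mul(d, Pow(Add(Function('b')(c, -107), -37852), -1)) = Mul(Rational(-61399, 5), Pow(Add(Pow(-107, 3), -37852), -1)) = Mul(Rational(-61399, 5), Pow(Add(-1225043, -37852), -1)) = Mul(Rational(-61399, 5), Pow(-1262895, -1)) = Mul(Rational(-61399, 5), Rational(-1, 1262895)) = Rational(61399, 6314475)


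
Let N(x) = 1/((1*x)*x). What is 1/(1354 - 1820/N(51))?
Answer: -1/4732466 ≈ -2.1131e-7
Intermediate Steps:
N(x) = x⁻² (N(x) = 1/(x*x) = 1/(x²) = x⁻²)
1/(1354 - 1820/N(51)) = 1/(1354 - 1820/(51⁻²)) = 1/(1354 - 1820/1/2601) = 1/(1354 - 1820*2601) = 1/(1354 - 4733820) = 1/(-4732466) = -1/4732466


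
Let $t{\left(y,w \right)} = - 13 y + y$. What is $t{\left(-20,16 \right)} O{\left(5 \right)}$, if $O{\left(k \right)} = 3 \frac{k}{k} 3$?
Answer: $2160$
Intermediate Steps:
$t{\left(y,w \right)} = - 12 y$
$O{\left(k \right)} = 9$ ($O{\left(k \right)} = 3 \cdot 1 \cdot 3 = 3 \cdot 3 = 9$)
$t{\left(-20,16 \right)} O{\left(5 \right)} = \left(-12\right) \left(-20\right) 9 = 240 \cdot 9 = 2160$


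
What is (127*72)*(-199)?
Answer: -1819656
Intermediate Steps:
(127*72)*(-199) = 9144*(-199) = -1819656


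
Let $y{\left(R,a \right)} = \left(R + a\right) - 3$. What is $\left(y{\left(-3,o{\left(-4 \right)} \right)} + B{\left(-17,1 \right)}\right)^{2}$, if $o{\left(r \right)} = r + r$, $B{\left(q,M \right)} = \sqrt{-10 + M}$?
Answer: $187 - 84 i \approx 187.0 - 84.0 i$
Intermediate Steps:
$o{\left(r \right)} = 2 r$
$y{\left(R,a \right)} = -3 + R + a$
$\left(y{\left(-3,o{\left(-4 \right)} \right)} + B{\left(-17,1 \right)}\right)^{2} = \left(\left(-3 - 3 + 2 \left(-4\right)\right) + \sqrt{-10 + 1}\right)^{2} = \left(\left(-3 - 3 - 8\right) + \sqrt{-9}\right)^{2} = \left(-14 + 3 i\right)^{2}$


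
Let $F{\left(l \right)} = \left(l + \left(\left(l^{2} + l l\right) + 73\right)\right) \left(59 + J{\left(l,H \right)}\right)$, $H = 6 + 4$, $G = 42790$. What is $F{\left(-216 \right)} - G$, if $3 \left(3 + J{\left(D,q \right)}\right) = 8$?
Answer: $\frac{16269374}{3} \approx 5.4231 \cdot 10^{6}$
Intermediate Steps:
$H = 10$
$J{\left(D,q \right)} = - \frac{1}{3}$ ($J{\left(D,q \right)} = -3 + \frac{1}{3} \cdot 8 = -3 + \frac{8}{3} = - \frac{1}{3}$)
$F{\left(l \right)} = \frac{12848}{3} + \frac{176 l}{3} + \frac{352 l^{2}}{3}$ ($F{\left(l \right)} = \left(l + \left(\left(l^{2} + l l\right) + 73\right)\right) \left(59 - \frac{1}{3}\right) = \left(l + \left(\left(l^{2} + l^{2}\right) + 73\right)\right) \frac{176}{3} = \left(l + \left(2 l^{2} + 73\right)\right) \frac{176}{3} = \left(l + \left(73 + 2 l^{2}\right)\right) \frac{176}{3} = \left(73 + l + 2 l^{2}\right) \frac{176}{3} = \frac{12848}{3} + \frac{176 l}{3} + \frac{352 l^{2}}{3}$)
$F{\left(-216 \right)} - G = \left(\frac{12848}{3} + \frac{176}{3} \left(-216\right) + \frac{352 \left(-216\right)^{2}}{3}\right) - 42790 = \left(\frac{12848}{3} - 12672 + \frac{352}{3} \cdot 46656\right) - 42790 = \left(\frac{12848}{3} - 12672 + 5474304\right) - 42790 = \frac{16397744}{3} - 42790 = \frac{16269374}{3}$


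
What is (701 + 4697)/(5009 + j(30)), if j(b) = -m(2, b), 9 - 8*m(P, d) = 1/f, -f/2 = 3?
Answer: 259104/240377 ≈ 1.0779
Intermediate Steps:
f = -6 (f = -2*3 = -6)
m(P, d) = 55/48 (m(P, d) = 9/8 - ⅛/(-6) = 9/8 - ⅛*(-⅙) = 9/8 + 1/48 = 55/48)
j(b) = -55/48 (j(b) = -1*55/48 = -55/48)
(701 + 4697)/(5009 + j(30)) = (701 + 4697)/(5009 - 55/48) = 5398/(240377/48) = 5398*(48/240377) = 259104/240377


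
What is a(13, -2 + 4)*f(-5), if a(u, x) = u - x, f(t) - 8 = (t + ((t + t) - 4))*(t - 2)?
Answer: 1551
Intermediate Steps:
f(t) = 8 + (-4 + 3*t)*(-2 + t) (f(t) = 8 + (t + ((t + t) - 4))*(t - 2) = 8 + (t + (2*t - 4))*(-2 + t) = 8 + (t + (-4 + 2*t))*(-2 + t) = 8 + (-4 + 3*t)*(-2 + t))
a(13, -2 + 4)*f(-5) = (13 - (-2 + 4))*(16 - 10*(-5) + 3*(-5)²) = (13 - 1*2)*(16 + 50 + 3*25) = (13 - 2)*(16 + 50 + 75) = 11*141 = 1551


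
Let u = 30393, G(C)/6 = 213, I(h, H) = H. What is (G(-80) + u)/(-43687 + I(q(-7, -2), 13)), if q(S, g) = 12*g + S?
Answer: -10557/14558 ≈ -0.72517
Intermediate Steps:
q(S, g) = S + 12*g
G(C) = 1278 (G(C) = 6*213 = 1278)
(G(-80) + u)/(-43687 + I(q(-7, -2), 13)) = (1278 + 30393)/(-43687 + 13) = 31671/(-43674) = 31671*(-1/43674) = -10557/14558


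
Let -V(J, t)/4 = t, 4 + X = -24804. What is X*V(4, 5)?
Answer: 496160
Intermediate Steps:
X = -24808 (X = -4 - 24804 = -24808)
V(J, t) = -4*t
X*V(4, 5) = -(-99232)*5 = -24808*(-20) = 496160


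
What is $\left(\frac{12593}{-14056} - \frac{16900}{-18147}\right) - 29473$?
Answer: $- \frac{1073970545501}{36439176} \approx -29473.0$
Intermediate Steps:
$\left(\frac{12593}{-14056} - \frac{16900}{-18147}\right) - 29473 = \left(12593 \left(- \frac{1}{14056}\right) - - \frac{16900}{18147}\right) - 29473 = \left(- \frac{1799}{2008} + \frac{16900}{18147}\right) - 29473 = \frac{1288747}{36439176} - 29473 = - \frac{1073970545501}{36439176}$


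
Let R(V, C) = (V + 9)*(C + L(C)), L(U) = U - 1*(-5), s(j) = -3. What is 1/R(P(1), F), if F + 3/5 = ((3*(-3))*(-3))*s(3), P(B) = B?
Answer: -1/1582 ≈ -0.00063211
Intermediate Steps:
L(U) = 5 + U (L(U) = U + 5 = 5 + U)
F = -408/5 (F = -3/5 + ((3*(-3))*(-3))*(-3) = -3/5 - 9*(-3)*(-3) = -3/5 + 27*(-3) = -3/5 - 81 = -408/5 ≈ -81.600)
R(V, C) = (5 + 2*C)*(9 + V) (R(V, C) = (V + 9)*(C + (5 + C)) = (9 + V)*(5 + 2*C) = (5 + 2*C)*(9 + V))
1/R(P(1), F) = 1/(45 + 18*(-408/5) - 408/5*1 + 1*(5 - 408/5)) = 1/(45 - 7344/5 - 408/5 + 1*(-383/5)) = 1/(45 - 7344/5 - 408/5 - 383/5) = 1/(-1582) = -1/1582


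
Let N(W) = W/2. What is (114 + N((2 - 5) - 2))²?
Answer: 49729/4 ≈ 12432.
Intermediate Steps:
N(W) = W/2 (N(W) = W*(½) = W/2)
(114 + N((2 - 5) - 2))² = (114 + ((2 - 5) - 2)/2)² = (114 + (-3 - 2)/2)² = (114 + (½)*(-5))² = (114 - 5/2)² = (223/2)² = 49729/4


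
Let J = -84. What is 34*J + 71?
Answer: -2785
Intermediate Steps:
34*J + 71 = 34*(-84) + 71 = -2856 + 71 = -2785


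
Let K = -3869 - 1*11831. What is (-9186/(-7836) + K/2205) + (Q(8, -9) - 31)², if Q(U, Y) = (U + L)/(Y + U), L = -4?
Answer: 702108181/575946 ≈ 1219.1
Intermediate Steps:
Q(U, Y) = (-4 + U)/(U + Y) (Q(U, Y) = (U - 4)/(Y + U) = (-4 + U)/(U + Y))
K = -15700 (K = -3869 - 11831 = -15700)
(-9186/(-7836) + K/2205) + (Q(8, -9) - 31)² = (-9186/(-7836) - 15700/2205) + ((-4 + 8)/(8 - 9) - 31)² = (-9186*(-1/7836) - 15700*1/2205) + (4/(-1) - 31)² = (1531/1306 - 3140/441) + (-1*4 - 31)² = -3425669/575946 + (-4 - 31)² = -3425669/575946 + (-35)² = -3425669/575946 + 1225 = 702108181/575946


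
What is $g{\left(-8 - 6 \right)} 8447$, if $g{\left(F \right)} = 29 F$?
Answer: $-3429482$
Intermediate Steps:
$g{\left(-8 - 6 \right)} 8447 = 29 \left(-8 - 6\right) 8447 = 29 \left(-14\right) 8447 = \left(-406\right) 8447 = -3429482$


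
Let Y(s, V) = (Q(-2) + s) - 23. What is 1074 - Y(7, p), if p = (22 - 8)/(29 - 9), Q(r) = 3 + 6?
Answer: 1081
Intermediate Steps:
Q(r) = 9
p = 7/10 (p = 14/20 = 14*(1/20) = 7/10 ≈ 0.70000)
Y(s, V) = -14 + s (Y(s, V) = (9 + s) - 23 = -14 + s)
1074 - Y(7, p) = 1074 - (-14 + 7) = 1074 - 1*(-7) = 1074 + 7 = 1081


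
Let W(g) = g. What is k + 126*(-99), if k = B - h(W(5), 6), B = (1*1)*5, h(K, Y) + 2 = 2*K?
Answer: -12477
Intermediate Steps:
h(K, Y) = -2 + 2*K
B = 5 (B = 1*5 = 5)
k = -3 (k = 5 - (-2 + 2*5) = 5 - (-2 + 10) = 5 - 1*8 = 5 - 8 = -3)
k + 126*(-99) = -3 + 126*(-99) = -3 - 12474 = -12477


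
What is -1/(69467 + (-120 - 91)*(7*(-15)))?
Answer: -1/91622 ≈ -1.0914e-5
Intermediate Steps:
-1/(69467 + (-120 - 91)*(7*(-15))) = -1/(69467 - 211*(-105)) = -1/(69467 + 22155) = -1/91622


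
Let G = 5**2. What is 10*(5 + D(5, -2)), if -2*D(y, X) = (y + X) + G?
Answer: -90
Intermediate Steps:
G = 25
D(y, X) = -25/2 - X/2 - y/2 (D(y, X) = -((y + X) + 25)/2 = -((X + y) + 25)/2 = -(25 + X + y)/2 = -25/2 - X/2 - y/2)
10*(5 + D(5, -2)) = 10*(5 + (-25/2 - 1/2*(-2) - 1/2*5)) = 10*(5 + (-25/2 + 1 - 5/2)) = 10*(5 - 14) = 10*(-9) = -90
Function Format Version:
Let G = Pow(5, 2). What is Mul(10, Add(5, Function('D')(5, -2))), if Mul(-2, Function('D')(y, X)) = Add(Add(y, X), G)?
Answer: -90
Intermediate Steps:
G = 25
Function('D')(y, X) = Add(Rational(-25, 2), Mul(Rational(-1, 2), X), Mul(Rational(-1, 2), y)) (Function('D')(y, X) = Mul(Rational(-1, 2), Add(Add(y, X), 25)) = Mul(Rational(-1, 2), Add(Add(X, y), 25)) = Mul(Rational(-1, 2), Add(25, X, y)) = Add(Rational(-25, 2), Mul(Rational(-1, 2), X), Mul(Rational(-1, 2), y)))
Mul(10, Add(5, Function('D')(5, -2))) = Mul(10, Add(5, Add(Rational(-25, 2), Mul(Rational(-1, 2), -2), Mul(Rational(-1, 2), 5)))) = Mul(10, Add(5, Add(Rational(-25, 2), 1, Rational(-5, 2)))) = Mul(10, Add(5, -14)) = Mul(10, -9) = -90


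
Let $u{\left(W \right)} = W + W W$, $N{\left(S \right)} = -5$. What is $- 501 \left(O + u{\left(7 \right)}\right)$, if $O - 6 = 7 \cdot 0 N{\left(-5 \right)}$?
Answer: $-31062$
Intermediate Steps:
$u{\left(W \right)} = W + W^{2}$
$O = 6$ ($O = 6 + 7 \cdot 0 \left(-5\right) = 6 + 0 \left(-5\right) = 6 + 0 = 6$)
$- 501 \left(O + u{\left(7 \right)}\right) = - 501 \left(6 + 7 \left(1 + 7\right)\right) = - 501 \left(6 + 7 \cdot 8\right) = - 501 \left(6 + 56\right) = \left(-501\right) 62 = -31062$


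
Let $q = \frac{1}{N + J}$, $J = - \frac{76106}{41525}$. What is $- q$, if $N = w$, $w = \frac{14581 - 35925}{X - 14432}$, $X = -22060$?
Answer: $\frac{378832575}{472737638} \approx 0.80136$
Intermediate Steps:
$J = - \frac{76106}{41525}$ ($J = \left(-76106\right) \frac{1}{41525} = - \frac{76106}{41525} \approx -1.8328$)
$w = \frac{5336}{9123}$ ($w = \frac{14581 - 35925}{-22060 - 14432} = - \frac{21344}{-36492} = \left(-21344\right) \left(- \frac{1}{36492}\right) = \frac{5336}{9123} \approx 0.5849$)
$N = \frac{5336}{9123} \approx 0.5849$
$q = - \frac{378832575}{472737638}$ ($q = \frac{1}{\frac{5336}{9123} - \frac{76106}{41525}} = \frac{1}{- \frac{472737638}{378832575}} = - \frac{378832575}{472737638} \approx -0.80136$)
$- q = \left(-1\right) \left(- \frac{378832575}{472737638}\right) = \frac{378832575}{472737638}$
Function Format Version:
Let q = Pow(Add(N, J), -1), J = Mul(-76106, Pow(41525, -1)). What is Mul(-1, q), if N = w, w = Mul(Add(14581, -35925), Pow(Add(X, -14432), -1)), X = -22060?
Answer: Rational(378832575, 472737638) ≈ 0.80136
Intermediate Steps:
J = Rational(-76106, 41525) (J = Mul(-76106, Rational(1, 41525)) = Rational(-76106, 41525) ≈ -1.8328)
w = Rational(5336, 9123) (w = Mul(Add(14581, -35925), Pow(Add(-22060, -14432), -1)) = Mul(-21344, Pow(-36492, -1)) = Mul(-21344, Rational(-1, 36492)) = Rational(5336, 9123) ≈ 0.58490)
N = Rational(5336, 9123) ≈ 0.58490
q = Rational(-378832575, 472737638) (q = Pow(Add(Rational(5336, 9123), Rational(-76106, 41525)), -1) = Pow(Rational(-472737638, 378832575), -1) = Rational(-378832575, 472737638) ≈ -0.80136)
Mul(-1, q) = Mul(-1, Rational(-378832575, 472737638)) = Rational(378832575, 472737638)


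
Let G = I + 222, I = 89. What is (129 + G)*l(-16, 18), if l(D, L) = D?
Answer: -7040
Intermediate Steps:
G = 311 (G = 89 + 222 = 311)
(129 + G)*l(-16, 18) = (129 + 311)*(-16) = 440*(-16) = -7040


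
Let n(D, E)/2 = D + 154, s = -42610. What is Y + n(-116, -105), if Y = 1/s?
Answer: 3238359/42610 ≈ 76.000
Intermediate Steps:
n(D, E) = 308 + 2*D (n(D, E) = 2*(D + 154) = 2*(154 + D) = 308 + 2*D)
Y = -1/42610 (Y = 1/(-42610) = -1/42610 ≈ -2.3469e-5)
Y + n(-116, -105) = -1/42610 + (308 + 2*(-116)) = -1/42610 + (308 - 232) = -1/42610 + 76 = 3238359/42610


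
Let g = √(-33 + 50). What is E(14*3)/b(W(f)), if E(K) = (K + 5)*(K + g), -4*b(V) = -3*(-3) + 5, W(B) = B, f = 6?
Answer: -564 - 94*√17/7 ≈ -619.37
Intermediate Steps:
g = √17 ≈ 4.1231
b(V) = -7/2 (b(V) = -(-3*(-3) + 5)/4 = -(9 + 5)/4 = -¼*14 = -7/2)
E(K) = (5 + K)*(K + √17) (E(K) = (K + 5)*(K + √17) = (5 + K)*(K + √17))
E(14*3)/b(W(f)) = ((14*3)² + 5*(14*3) + 5*√17 + (14*3)*√17)/(-7/2) = (42² + 5*42 + 5*√17 + 42*√17)*(-2/7) = (1764 + 210 + 5*√17 + 42*√17)*(-2/7) = (1974 + 47*√17)*(-2/7) = -564 - 94*√17/7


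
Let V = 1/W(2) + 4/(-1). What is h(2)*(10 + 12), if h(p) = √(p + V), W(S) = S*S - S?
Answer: 11*I*√6 ≈ 26.944*I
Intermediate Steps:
W(S) = S² - S
V = -7/2 (V = 1/(2*(-1 + 2)) + 4/(-1) = 1/(2*1) + 4*(-1) = 1/2 - 4 = 1*(½) - 4 = ½ - 4 = -7/2 ≈ -3.5000)
h(p) = √(-7/2 + p) (h(p) = √(p - 7/2) = √(-7/2 + p))
h(2)*(10 + 12) = (√(-14 + 4*2)/2)*(10 + 12) = (√(-14 + 8)/2)*22 = (√(-6)/2)*22 = ((I*√6)/2)*22 = (I*√6/2)*22 = 11*I*√6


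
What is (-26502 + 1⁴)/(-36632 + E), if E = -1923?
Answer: 26501/38555 ≈ 0.68736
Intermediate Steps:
(-26502 + 1⁴)/(-36632 + E) = (-26502 + 1⁴)/(-36632 - 1923) = (-26502 + 1)/(-38555) = -26501*(-1/38555) = 26501/38555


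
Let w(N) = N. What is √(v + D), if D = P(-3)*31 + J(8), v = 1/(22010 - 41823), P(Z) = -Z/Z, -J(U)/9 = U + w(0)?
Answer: 2*I*√10108295405/19813 ≈ 10.149*I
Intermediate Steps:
J(U) = -9*U (J(U) = -9*(U + 0) = -9*U)
P(Z) = -1 (P(Z) = -1*1 = -1)
v = -1/19813 (v = 1/(-19813) = -1/19813 ≈ -5.0472e-5)
D = -103 (D = -1*31 - 9*8 = -31 - 72 = -103)
√(v + D) = √(-1/19813 - 103) = √(-2040740/19813) = 2*I*√10108295405/19813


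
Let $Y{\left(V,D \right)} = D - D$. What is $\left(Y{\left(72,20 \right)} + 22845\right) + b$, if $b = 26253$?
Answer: $49098$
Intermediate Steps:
$Y{\left(V,D \right)} = 0$
$\left(Y{\left(72,20 \right)} + 22845\right) + b = \left(0 + 22845\right) + 26253 = 22845 + 26253 = 49098$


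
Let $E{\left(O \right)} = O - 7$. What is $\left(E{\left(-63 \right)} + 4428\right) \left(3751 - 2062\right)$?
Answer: $7360662$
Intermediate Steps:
$E{\left(O \right)} = -7 + O$
$\left(E{\left(-63 \right)} + 4428\right) \left(3751 - 2062\right) = \left(\left(-7 - 63\right) + 4428\right) \left(3751 - 2062\right) = \left(-70 + 4428\right) 1689 = 4358 \cdot 1689 = 7360662$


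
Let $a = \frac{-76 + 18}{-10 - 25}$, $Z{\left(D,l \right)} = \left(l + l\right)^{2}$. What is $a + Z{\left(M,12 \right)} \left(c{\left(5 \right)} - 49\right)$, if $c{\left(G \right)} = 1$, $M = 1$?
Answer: $- \frac{967622}{35} \approx -27646.0$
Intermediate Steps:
$Z{\left(D,l \right)} = 4 l^{2}$ ($Z{\left(D,l \right)} = \left(2 l\right)^{2} = 4 l^{2}$)
$a = \frac{58}{35}$ ($a = - \frac{58}{-35} = \left(-58\right) \left(- \frac{1}{35}\right) = \frac{58}{35} \approx 1.6571$)
$a + Z{\left(M,12 \right)} \left(c{\left(5 \right)} - 49\right) = \frac{58}{35} + 4 \cdot 12^{2} \left(1 - 49\right) = \frac{58}{35} + 4 \cdot 144 \left(1 - 49\right) = \frac{58}{35} + 576 \left(-48\right) = \frac{58}{35} - 27648 = - \frac{967622}{35}$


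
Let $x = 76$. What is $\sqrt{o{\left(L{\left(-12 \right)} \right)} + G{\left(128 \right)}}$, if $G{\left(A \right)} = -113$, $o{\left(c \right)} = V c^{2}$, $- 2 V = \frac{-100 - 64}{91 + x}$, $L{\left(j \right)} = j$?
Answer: $\frac{i \sqrt{1179521}}{167} \approx 6.5033 i$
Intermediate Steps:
$V = \frac{82}{167}$ ($V = - \frac{\left(-100 - 64\right) \frac{1}{91 + 76}}{2} = - \frac{\left(-164\right) \frac{1}{167}}{2} = \left(- \frac{1}{2}\right) \left(- \frac{164}{167}\right) = \frac{82}{167} \approx 0.49102$)
$o{\left(c \right)} = \frac{82 c^{2}}{167}$
$\sqrt{o{\left(L{\left(-12 \right)} \right)} + G{\left(128 \right)}} = \sqrt{\frac{82 \left(-12\right)^{2}}{167} - 113} = \sqrt{\frac{82}{167} \cdot 144 - 113} = \sqrt{\frac{11808}{167} - 113} = \sqrt{- \frac{7063}{167}} = \frac{i \sqrt{1179521}}{167}$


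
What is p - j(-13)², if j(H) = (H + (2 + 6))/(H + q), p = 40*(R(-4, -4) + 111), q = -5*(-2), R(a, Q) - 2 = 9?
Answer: 43895/9 ≈ 4877.2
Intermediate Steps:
R(a, Q) = 11 (R(a, Q) = 2 + 9 = 11)
q = 10
p = 4880 (p = 40*(11 + 111) = 40*122 = 4880)
j(H) = (8 + H)/(10 + H) (j(H) = (H + (2 + 6))/(H + 10) = (H + 8)/(10 + H) = (8 + H)/(10 + H))
p - j(-13)² = 4880 - ((8 - 13)/(10 - 13))² = 4880 - (-5/(-3))² = 4880 - (-⅓*(-5))² = 4880 - (5/3)² = 4880 - 1*25/9 = 4880 - 25/9 = 43895/9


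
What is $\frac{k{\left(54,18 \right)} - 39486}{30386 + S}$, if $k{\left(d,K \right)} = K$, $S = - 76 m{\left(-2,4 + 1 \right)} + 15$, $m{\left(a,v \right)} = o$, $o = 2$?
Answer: $- \frac{13156}{10083} \approx -1.3048$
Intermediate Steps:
$m{\left(a,v \right)} = 2$
$S = -137$ ($S = \left(-76\right) 2 + 15 = -152 + 15 = -137$)
$\frac{k{\left(54,18 \right)} - 39486}{30386 + S} = \frac{18 - 39486}{30386 - 137} = - \frac{39468}{30249} = \left(-39468\right) \frac{1}{30249} = - \frac{13156}{10083}$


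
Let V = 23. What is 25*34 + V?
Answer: 873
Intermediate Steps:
25*34 + V = 25*34 + 23 = 850 + 23 = 873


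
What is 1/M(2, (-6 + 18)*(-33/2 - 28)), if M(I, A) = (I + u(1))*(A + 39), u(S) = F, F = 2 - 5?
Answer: 1/495 ≈ 0.0020202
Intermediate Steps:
F = -3
u(S) = -3
M(I, A) = (-3 + I)*(39 + A) (M(I, A) = (I - 3)*(A + 39) = (-3 + I)*(39 + A))
1/M(2, (-6 + 18)*(-33/2 - 28)) = 1/(-117 - 3*(-6 + 18)*(-33/2 - 28) + 39*2 + ((-6 + 18)*(-33/2 - 28))*2) = 1/(-117 - 36*(-33*1/2 - 28) + 78 + (12*(-33*1/2 - 28))*2) = 1/(-117 - 36*(-33/2 - 28) + 78 + (12*(-33/2 - 28))*2) = 1/(-117 - 36*(-89)/2 + 78 + (12*(-89/2))*2) = 1/(-117 - 3*(-534) + 78 - 534*2) = 1/(-117 + 1602 + 78 - 1068) = 1/495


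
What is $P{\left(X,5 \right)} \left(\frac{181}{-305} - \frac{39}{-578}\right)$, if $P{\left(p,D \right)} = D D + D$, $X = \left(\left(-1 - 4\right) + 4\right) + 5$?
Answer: $- \frac{278169}{17629} \approx -15.779$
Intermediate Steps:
$X = 4$ ($X = \left(-5 + 4\right) + 5 = -1 + 5 = 4$)
$P{\left(p,D \right)} = D + D^{2}$ ($P{\left(p,D \right)} = D^{2} + D = D + D^{2}$)
$P{\left(X,5 \right)} \left(\frac{181}{-305} - \frac{39}{-578}\right) = 5 \left(1 + 5\right) \left(\frac{181}{-305} - \frac{39}{-578}\right) = 5 \cdot 6 \left(181 \left(- \frac{1}{305}\right) - - \frac{39}{578}\right) = 30 \left(- \frac{181}{305} + \frac{39}{578}\right) = 30 \left(- \frac{92723}{176290}\right) = - \frac{278169}{17629}$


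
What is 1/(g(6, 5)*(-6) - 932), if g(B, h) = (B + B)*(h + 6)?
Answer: -1/1724 ≈ -0.00058005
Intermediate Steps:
g(B, h) = 2*B*(6 + h) (g(B, h) = (2*B)*(6 + h) = 2*B*(6 + h))
1/(g(6, 5)*(-6) - 932) = 1/((2*6*(6 + 5))*(-6) - 932) = 1/((2*6*11)*(-6) - 932) = 1/(132*(-6) - 932) = 1/(-792 - 932) = 1/(-1724) = -1/1724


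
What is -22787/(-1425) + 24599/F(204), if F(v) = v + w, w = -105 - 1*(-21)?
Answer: 2519201/11400 ≈ 220.98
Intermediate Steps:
w = -84 (w = -105 + 21 = -84)
F(v) = -84 + v (F(v) = v - 84 = -84 + v)
-22787/(-1425) + 24599/F(204) = -22787/(-1425) + 24599/(-84 + 204) = -22787*(-1/1425) + 24599/120 = 22787/1425 + 24599*(1/120) = 22787/1425 + 24599/120 = 2519201/11400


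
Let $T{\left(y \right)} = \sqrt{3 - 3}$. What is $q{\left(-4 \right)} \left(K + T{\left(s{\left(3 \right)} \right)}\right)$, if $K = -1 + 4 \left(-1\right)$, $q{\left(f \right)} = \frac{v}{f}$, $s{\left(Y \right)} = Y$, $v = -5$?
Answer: $- \frac{25}{4} \approx -6.25$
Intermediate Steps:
$q{\left(f \right)} = - \frac{5}{f}$
$T{\left(y \right)} = 0$ ($T{\left(y \right)} = \sqrt{0} = 0$)
$K = -5$ ($K = -1 - 4 = -5$)
$q{\left(-4 \right)} \left(K + T{\left(s{\left(3 \right)} \right)}\right) = - \frac{5}{-4} \left(-5 + 0\right) = \left(-5\right) \left(- \frac{1}{4}\right) \left(-5\right) = \frac{5}{4} \left(-5\right) = - \frac{25}{4}$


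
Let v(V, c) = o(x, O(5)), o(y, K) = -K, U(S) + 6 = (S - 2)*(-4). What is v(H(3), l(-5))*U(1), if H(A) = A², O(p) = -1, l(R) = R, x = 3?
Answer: -2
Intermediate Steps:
U(S) = 2 - 4*S (U(S) = -6 + (S - 2)*(-4) = -6 + (-2 + S)*(-4) = -6 + (8 - 4*S) = 2 - 4*S)
v(V, c) = 1 (v(V, c) = -1*(-1) = 1)
v(H(3), l(-5))*U(1) = 1*(2 - 4*1) = 1*(2 - 4) = 1*(-2) = -2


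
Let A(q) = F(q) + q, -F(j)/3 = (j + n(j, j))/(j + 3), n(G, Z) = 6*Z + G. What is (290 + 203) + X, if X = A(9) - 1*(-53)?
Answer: 537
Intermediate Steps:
n(G, Z) = G + 6*Z
F(j) = -24*j/(3 + j) (F(j) = -3*(j + (j + 6*j))/(j + 3) = -3*(j + 7*j)/(3 + j) = -3*8*j/(3 + j) = -24*j/(3 + j))
A(q) = q - 24*q/(3 + q) (A(q) = -24*q/(3 + q) + q = q - 24*q/(3 + q))
X = 44 (X = 9*(-21 + 9)/(3 + 9) - 1*(-53) = 9*(-12)/12 + 53 = 9*(1/12)*(-12) + 53 = -9 + 53 = 44)
(290 + 203) + X = (290 + 203) + 44 = 493 + 44 = 537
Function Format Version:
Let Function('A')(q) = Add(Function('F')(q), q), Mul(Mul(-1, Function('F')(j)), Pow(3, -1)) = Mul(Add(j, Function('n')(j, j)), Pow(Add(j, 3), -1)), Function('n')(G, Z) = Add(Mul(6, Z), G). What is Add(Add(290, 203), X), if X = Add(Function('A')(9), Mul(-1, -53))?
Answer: 537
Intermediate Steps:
Function('n')(G, Z) = Add(G, Mul(6, Z))
Function('F')(j) = Mul(-24, j, Pow(Add(3, j), -1)) (Function('F')(j) = Mul(-3, Mul(Add(j, Add(j, Mul(6, j))), Pow(Add(j, 3), -1))) = Mul(-3, Mul(Add(j, Mul(7, j)), Pow(Add(3, j), -1))) = Mul(-3, Mul(Mul(8, j), Pow(Add(3, j), -1))) = Mul(-3, Mul(8, j, Pow(Add(3, j), -1))) = Mul(-24, j, Pow(Add(3, j), -1)))
Function('A')(q) = Add(q, Mul(-24, q, Pow(Add(3, q), -1))) (Function('A')(q) = Add(Mul(-24, q, Pow(Add(3, q), -1)), q) = Add(q, Mul(-24, q, Pow(Add(3, q), -1))))
X = 44 (X = Add(Mul(9, Pow(Add(3, 9), -1), Add(-21, 9)), Mul(-1, -53)) = Add(Mul(9, Pow(12, -1), -12), 53) = Add(Mul(9, Rational(1, 12), -12), 53) = Add(-9, 53) = 44)
Add(Add(290, 203), X) = Add(Add(290, 203), 44) = Add(493, 44) = 537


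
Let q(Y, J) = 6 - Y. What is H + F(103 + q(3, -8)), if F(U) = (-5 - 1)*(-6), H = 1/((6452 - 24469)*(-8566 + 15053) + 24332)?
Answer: 4206670091/116851947 ≈ 36.000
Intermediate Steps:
H = -1/116851947 (H = 1/(-18017*6487 + 24332) = 1/(-116876279 + 24332) = 1/(-116851947) = -1/116851947 ≈ -8.5578e-9)
F(U) = 36 (F(U) = -6*(-6) = 36)
H + F(103 + q(3, -8)) = -1/116851947 + 36 = 4206670091/116851947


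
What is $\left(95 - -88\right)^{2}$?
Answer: $33489$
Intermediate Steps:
$\left(95 - -88\right)^{2} = \left(95 + 88\right)^{2} = 183^{2} = 33489$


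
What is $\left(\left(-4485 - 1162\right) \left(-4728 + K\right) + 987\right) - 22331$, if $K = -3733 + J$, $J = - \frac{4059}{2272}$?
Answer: $\frac{108528922229}{2272} \approx 4.7768 \cdot 10^{7}$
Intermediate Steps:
$J = - \frac{4059}{2272}$ ($J = \left(-4059\right) \frac{1}{2272} = - \frac{4059}{2272} \approx -1.7865$)
$K = - \frac{8485435}{2272}$ ($K = -3733 - \frac{4059}{2272} = - \frac{8485435}{2272} \approx -3734.8$)
$\left(\left(-4485 - 1162\right) \left(-4728 + K\right) + 987\right) - 22331 = \left(\left(-4485 - 1162\right) \left(-4728 - \frac{8485435}{2272}\right) + 987\right) - 22331 = \left(\left(-5647\right) \left(- \frac{19227451}{2272}\right) + 987\right) - 22331 = \left(\frac{108577415797}{2272} + 987\right) - 22331 = \frac{108579658261}{2272} - 22331 = \frac{108528922229}{2272}$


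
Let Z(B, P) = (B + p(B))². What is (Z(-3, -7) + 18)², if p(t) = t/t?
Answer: 484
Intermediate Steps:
p(t) = 1
Z(B, P) = (1 + B)² (Z(B, P) = (B + 1)² = (1 + B)²)
(Z(-3, -7) + 18)² = ((1 - 3)² + 18)² = ((-2)² + 18)² = (4 + 18)² = 22² = 484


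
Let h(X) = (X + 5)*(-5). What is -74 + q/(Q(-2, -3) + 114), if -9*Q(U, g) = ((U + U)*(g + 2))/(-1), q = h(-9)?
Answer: -7604/103 ≈ -73.825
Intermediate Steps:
h(X) = -25 - 5*X (h(X) = (5 + X)*(-5) = -25 - 5*X)
q = 20 (q = -25 - 5*(-9) = -25 + 45 = 20)
Q(U, g) = 2*U*(2 + g)/9 (Q(U, g) = -(U + U)*(g + 2)/(9*(-1)) = -(2*U)*(2 + g)*(-1)/9 = -2*U*(2 + g)*(-1)/9 = -(-2)*U*(2 + g)/9 = 2*U*(2 + g)/9)
-74 + q/(Q(-2, -3) + 114) = -74 + 20/((2/9)*(-2)*(2 - 3) + 114) = -74 + 20/((2/9)*(-2)*(-1) + 114) = -74 + 20/(4/9 + 114) = -74 + 20/(1030/9) = -74 + 20*(9/1030) = -74 + 18/103 = -7604/103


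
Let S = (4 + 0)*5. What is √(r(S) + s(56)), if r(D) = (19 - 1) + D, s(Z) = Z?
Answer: √94 ≈ 9.6954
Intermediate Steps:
S = 20 (S = 4*5 = 20)
r(D) = 18 + D
√(r(S) + s(56)) = √((18 + 20) + 56) = √(38 + 56) = √94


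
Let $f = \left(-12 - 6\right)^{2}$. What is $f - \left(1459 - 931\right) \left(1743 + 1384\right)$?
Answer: $-1650732$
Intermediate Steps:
$f = 324$ ($f = \left(-18\right)^{2} = 324$)
$f - \left(1459 - 931\right) \left(1743 + 1384\right) = 324 - \left(1459 - 931\right) \left(1743 + 1384\right) = 324 - 528 \cdot 3127 = 324 - 1651056 = -1650732$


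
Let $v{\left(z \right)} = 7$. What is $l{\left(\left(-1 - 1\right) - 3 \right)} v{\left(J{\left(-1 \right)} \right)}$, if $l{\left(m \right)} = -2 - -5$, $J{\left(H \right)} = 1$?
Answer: $21$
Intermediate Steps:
$l{\left(m \right)} = 3$ ($l{\left(m \right)} = -2 + 5 = 3$)
$l{\left(\left(-1 - 1\right) - 3 \right)} v{\left(J{\left(-1 \right)} \right)} = 3 \cdot 7 = 21$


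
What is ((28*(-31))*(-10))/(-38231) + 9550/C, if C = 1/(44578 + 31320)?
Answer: 27710818974220/38231 ≈ 7.2483e+8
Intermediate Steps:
C = 1/75898 ≈ 1.3176e-5
((28*(-31))*(-10))/(-38231) + 9550/C = ((28*(-31))*(-10))/(-38231) + 9550/(1/75898) = -868*(-10)*(-1/38231) + 9550*75898 = 8680*(-1/38231) + 724825900 = -8680/38231 + 724825900 = 27710818974220/38231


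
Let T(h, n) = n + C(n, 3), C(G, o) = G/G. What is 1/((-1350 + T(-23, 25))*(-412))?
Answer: 1/545488 ≈ 1.8332e-6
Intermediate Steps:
C(G, o) = 1
T(h, n) = 1 + n (T(h, n) = n + 1 = 1 + n)
1/((-1350 + T(-23, 25))*(-412)) = 1/((-1350 + (1 + 25))*(-412)) = 1/((-1350 + 26)*(-412)) = 1/(-1324*(-412)) = 1/545488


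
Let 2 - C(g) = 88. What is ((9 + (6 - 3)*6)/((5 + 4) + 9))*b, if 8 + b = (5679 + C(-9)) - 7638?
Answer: -6159/2 ≈ -3079.5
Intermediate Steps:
C(g) = -86 (C(g) = 2 - 1*88 = 2 - 88 = -86)
b = -2053 (b = -8 + ((5679 - 86) - 7638) = -8 + (5593 - 7638) = -8 - 2045 = -2053)
((9 + (6 - 3)*6)/((5 + 4) + 9))*b = ((9 + (6 - 3)*6)/((5 + 4) + 9))*(-2053) = ((9 + 3*6)/(9 + 9))*(-2053) = ((9 + 18)/18)*(-2053) = ((1/18)*27)*(-2053) = (3/2)*(-2053) = -6159/2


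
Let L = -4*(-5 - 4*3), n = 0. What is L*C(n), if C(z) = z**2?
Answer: 0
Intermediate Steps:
L = 68 (L = -4*(-5 - 12) = -4*(-17) = 68)
L*C(n) = 68*0**2 = 68*0 = 0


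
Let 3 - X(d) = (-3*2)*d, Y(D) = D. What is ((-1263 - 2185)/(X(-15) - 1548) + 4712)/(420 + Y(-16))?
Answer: 1926892/165135 ≈ 11.669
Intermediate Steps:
X(d) = 3 + 6*d (X(d) = 3 - (-3*2)*d = 3 - (-6)*d = 3 + 6*d)
((-1263 - 2185)/(X(-15) - 1548) + 4712)/(420 + Y(-16)) = ((-1263 - 2185)/((3 + 6*(-15)) - 1548) + 4712)/(420 - 16) = (-3448/((3 - 90) - 1548) + 4712)/404 = (-3448/(-87 - 1548) + 4712)*(1/404) = (-3448/(-1635) + 4712)*(1/404) = (-3448*(-1/1635) + 4712)*(1/404) = (3448/1635 + 4712)*(1/404) = (7707568/1635)*(1/404) = 1926892/165135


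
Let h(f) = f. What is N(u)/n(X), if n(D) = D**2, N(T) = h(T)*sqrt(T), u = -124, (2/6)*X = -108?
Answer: -31*I*sqrt(31)/13122 ≈ -0.013154*I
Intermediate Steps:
X = -324 (X = 3*(-108) = -324)
N(T) = T**(3/2) (N(T) = T*sqrt(T) = T**(3/2))
N(u)/n(X) = (-124)**(3/2)/((-324)**2) = -248*I*sqrt(31)/104976 = -248*I*sqrt(31)*(1/104976) = -31*I*sqrt(31)/13122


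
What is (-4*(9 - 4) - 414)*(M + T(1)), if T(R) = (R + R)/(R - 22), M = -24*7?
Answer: 218860/3 ≈ 72953.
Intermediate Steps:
M = -168
T(R) = 2*R/(-22 + R) (T(R) = (2*R)/(-22 + R) = 2*R/(-22 + R))
(-4*(9 - 4) - 414)*(M + T(1)) = (-4*(9 - 4) - 414)*(-168 + 2*1/(-22 + 1)) = (-4*5 - 414)*(-168 + 2*1/(-21)) = (-20 - 414)*(-168 + 2*1*(-1/21)) = -434*(-168 - 2/21) = -434*(-3530/21) = 218860/3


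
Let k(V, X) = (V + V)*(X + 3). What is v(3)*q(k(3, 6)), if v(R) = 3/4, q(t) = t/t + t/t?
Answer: 3/2 ≈ 1.5000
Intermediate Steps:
k(V, X) = 2*V*(3 + X) (k(V, X) = (2*V)*(3 + X) = 2*V*(3 + X))
q(t) = 2 (q(t) = 1 + 1 = 2)
v(R) = ¾ (v(R) = 3*(¼) = ¾)
v(3)*q(k(3, 6)) = (¾)*2 = 3/2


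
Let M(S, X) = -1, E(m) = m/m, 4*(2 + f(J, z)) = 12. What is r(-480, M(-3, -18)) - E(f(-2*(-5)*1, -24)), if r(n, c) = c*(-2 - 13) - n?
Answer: 494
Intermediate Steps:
f(J, z) = 1 (f(J, z) = -2 + (¼)*12 = -2 + 3 = 1)
E(m) = 1
r(n, c) = -n - 15*c (r(n, c) = c*(-15) - n = -15*c - n = -n - 15*c)
r(-480, M(-3, -18)) - E(f(-2*(-5)*1, -24)) = (-1*(-480) - 15*(-1)) - 1*1 = (480 + 15) - 1 = 495 - 1 = 494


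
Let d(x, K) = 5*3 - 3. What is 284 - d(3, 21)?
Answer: 272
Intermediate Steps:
d(x, K) = 12 (d(x, K) = 15 - 3 = 12)
284 - d(3, 21) = 284 - 1*12 = 284 - 12 = 272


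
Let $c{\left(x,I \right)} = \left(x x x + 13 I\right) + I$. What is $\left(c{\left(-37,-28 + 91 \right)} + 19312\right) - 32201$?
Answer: $-62660$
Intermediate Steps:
$c{\left(x,I \right)} = x^{3} + 14 I$ ($c{\left(x,I \right)} = \left(x^{2} x + 13 I\right) + I = \left(x^{3} + 13 I\right) + I = x^{3} + 14 I$)
$\left(c{\left(-37,-28 + 91 \right)} + 19312\right) - 32201 = \left(\left(\left(-37\right)^{3} + 14 \left(-28 + 91\right)\right) + 19312\right) - 32201 = \left(\left(-50653 + 14 \cdot 63\right) + 19312\right) - 32201 = \left(\left(-50653 + 882\right) + 19312\right) - 32201 = \left(-49771 + 19312\right) - 32201 = -30459 - 32201 = -62660$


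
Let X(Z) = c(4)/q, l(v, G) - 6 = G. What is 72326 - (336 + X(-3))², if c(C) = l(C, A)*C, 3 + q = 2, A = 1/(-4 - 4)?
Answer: -101321/4 ≈ -25330.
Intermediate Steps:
A = -⅛ (A = 1/(-8) = -⅛ ≈ -0.12500)
q = -1 (q = -3 + 2 = -1)
l(v, G) = 6 + G
c(C) = 47*C/8 (c(C) = (6 - ⅛)*C = 47*C/8)
X(Z) = -47/2 (X(Z) = ((47/8)*4)/(-1) = (47/2)*(-1) = -47/2)
72326 - (336 + X(-3))² = 72326 - (336 - 47/2)² = 72326 - (625/2)² = 72326 - 1*390625/4 = 72326 - 390625/4 = -101321/4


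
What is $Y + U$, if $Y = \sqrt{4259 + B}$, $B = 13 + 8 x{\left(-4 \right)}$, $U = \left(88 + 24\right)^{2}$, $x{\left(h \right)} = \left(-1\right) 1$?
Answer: $12544 + 2 \sqrt{1066} \approx 12609.0$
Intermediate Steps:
$x{\left(h \right)} = -1$
$U = 12544$ ($U = 112^{2} = 12544$)
$B = 5$ ($B = 13 + 8 \left(-1\right) = 13 - 8 = 5$)
$Y = 2 \sqrt{1066}$ ($Y = \sqrt{4259 + 5} = \sqrt{4264} = 2 \sqrt{1066} \approx 65.299$)
$Y + U = 2 \sqrt{1066} + 12544 = 12544 + 2 \sqrt{1066}$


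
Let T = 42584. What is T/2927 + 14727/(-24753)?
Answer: 336991941/24150677 ≈ 13.954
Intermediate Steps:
T/2927 + 14727/(-24753) = 42584/2927 + 14727/(-24753) = 42584*(1/2927) + 14727*(-1/24753) = 42584/2927 - 4909/8251 = 336991941/24150677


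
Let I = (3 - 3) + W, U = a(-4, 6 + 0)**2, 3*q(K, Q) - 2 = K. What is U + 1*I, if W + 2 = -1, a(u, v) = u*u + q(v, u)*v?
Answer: 1021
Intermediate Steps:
q(K, Q) = 2/3 + K/3
a(u, v) = u**2 + v*(2/3 + v/3) (a(u, v) = u*u + (2/3 + v/3)*v = u**2 + v*(2/3 + v/3))
W = -3 (W = -2 - 1 = -3)
U = 1024 (U = ((-4)**2 + (6 + 0)*(2 + (6 + 0))/3)**2 = (16 + (1/3)*6*(2 + 6))**2 = (16 + (1/3)*6*8)**2 = (16 + 16)**2 = 32**2 = 1024)
I = -3 (I = (3 - 3) - 3 = 0 - 3 = -3)
U + 1*I = 1024 + 1*(-3) = 1024 - 3 = 1021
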